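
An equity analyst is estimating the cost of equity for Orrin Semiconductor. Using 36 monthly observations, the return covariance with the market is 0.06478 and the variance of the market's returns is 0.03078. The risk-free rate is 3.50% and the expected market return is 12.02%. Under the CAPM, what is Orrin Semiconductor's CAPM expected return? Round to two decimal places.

β = Cov(R_i, R_m) / Var(R_m) = 0.06478 / 0.03078 = 2.1046
MRP = 12.02% − 3.50% = 8.52%
E(R) = R_f + β × MRP = 3.50% + 2.1046 × 8.52% = 21.43%

21.43%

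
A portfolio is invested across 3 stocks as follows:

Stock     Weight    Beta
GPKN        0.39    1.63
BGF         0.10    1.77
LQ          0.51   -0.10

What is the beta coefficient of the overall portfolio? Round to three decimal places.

β_P = Σ w_i β_i = 0.39×1.63 + 0.10×1.77 + 0.51×-0.10 = 0.7617

0.762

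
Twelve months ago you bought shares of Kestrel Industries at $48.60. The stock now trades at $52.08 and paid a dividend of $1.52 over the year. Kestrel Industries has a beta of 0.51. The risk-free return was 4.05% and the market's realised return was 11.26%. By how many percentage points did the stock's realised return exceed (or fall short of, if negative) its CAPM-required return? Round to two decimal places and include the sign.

Realised HPR = (P1 + D1 − P0) / P0 = (52.08 + 1.52 − 48.60) / 48.60 = 5.00 / 48.60 = 10.2881%
MRP = 11.26% − 4.05% = 7.21%
CAPM required = R_f + β·MRP = 4.05% + 0.51 × 7.21% = 7.7271%
α = realised − required = 10.2881% − 7.7271% = +2.56%

+2.56%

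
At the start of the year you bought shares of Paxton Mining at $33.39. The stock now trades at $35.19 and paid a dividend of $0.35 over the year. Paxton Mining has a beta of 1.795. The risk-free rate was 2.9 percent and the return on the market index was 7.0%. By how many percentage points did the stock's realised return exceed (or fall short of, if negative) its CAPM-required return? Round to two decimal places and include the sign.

Realised HPR = (P1 + D1 − P0) / P0 = (35.19 + 0.35 − 33.39) / 33.39 = 2.15 / 33.39 = 6.4391%
MRP = 7.0% − 2.9% = 4.10%
CAPM required = R_f + β·MRP = 2.9% + 1.795 × 4.1% = 10.2595%
α = realised − required = 6.4391% − 10.2595% = -3.82%

-3.82%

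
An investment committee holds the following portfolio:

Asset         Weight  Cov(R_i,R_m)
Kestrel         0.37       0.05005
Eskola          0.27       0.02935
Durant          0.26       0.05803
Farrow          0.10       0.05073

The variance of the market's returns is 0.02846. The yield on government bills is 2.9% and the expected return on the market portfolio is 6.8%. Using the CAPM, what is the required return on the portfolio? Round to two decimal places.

9.29%

β_Kestrel = 0.05005 / 0.02846 = 1.7586
β_Eskola = 0.02935 / 0.02846 = 1.0313
β_Durant = 0.05803 / 0.02846 = 2.0390
β_Farrow = 0.05073 / 0.02846 = 1.7825
β_P = Σ w_i β_i = 0.37×1.7586 + 0.27×1.0313 + 0.26×2.0390 + 0.10×1.7825 = 1.6375
MRP = 6.8% − 2.9% = 3.90%
E(R_P) = R_f + β_P × MRP = 2.9% + 1.6375 × 3.9% = 9.29%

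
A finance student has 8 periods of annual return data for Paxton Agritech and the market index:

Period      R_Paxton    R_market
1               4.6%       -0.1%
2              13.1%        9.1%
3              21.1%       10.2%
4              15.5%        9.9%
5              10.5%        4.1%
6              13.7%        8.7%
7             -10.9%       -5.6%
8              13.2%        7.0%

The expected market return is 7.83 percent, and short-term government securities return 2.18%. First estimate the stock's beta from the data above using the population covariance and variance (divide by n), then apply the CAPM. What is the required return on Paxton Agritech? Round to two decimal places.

Mean R_i = (4.6 + 13.1 + 21.1 + 15.5 + 10.5 + 13.7 − 10.9 + 13.2) / 8 = 10.1000%
Mean R_m = (-0.1 + 9.1 + 10.2 + 9.9 + 4.1 + 8.7 − 5.6 + 7.0) / 8 = 5.4125%
Σ(R_i − R̄_i)(R_m − R̄_m) = 365.7700  ⇒  Cov = 365.7700 / 8 = 45.7213
Σ(R_m − R̄_m)² = 223.3688  ⇒  Var(R_m) = 223.3688 / 8 = 27.9211
β = Cov / Var(R_m) = 45.7213 / 27.9211 = 1.6375
MRP = 7.83% − 2.18% = 5.65%
E(R) = R_f + β × MRP = 2.18% + 1.6375 × 5.65% = 11.43%

11.43%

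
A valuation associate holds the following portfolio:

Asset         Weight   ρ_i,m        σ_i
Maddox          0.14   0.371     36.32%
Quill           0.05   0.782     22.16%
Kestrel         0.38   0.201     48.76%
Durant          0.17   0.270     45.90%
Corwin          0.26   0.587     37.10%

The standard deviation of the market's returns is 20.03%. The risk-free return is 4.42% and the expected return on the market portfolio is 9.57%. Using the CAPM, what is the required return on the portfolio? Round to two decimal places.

β_Maddox = 0.371 × 36.32% / 20.03% = 0.6727
β_Quill = 0.782 × 22.16% / 20.03% = 0.8652
β_Kestrel = 0.201 × 48.76% / 20.03% = 0.4893
β_Durant = 0.270 × 45.90% / 20.03% = 0.6187
β_Corwin = 0.587 × 37.10% / 20.03% = 1.0873
β_P = Σ w_i β_i = 0.14×0.6727 + 0.05×0.8652 + 0.38×0.4893 + 0.17×0.6187 + 0.26×1.0873 = 0.7112
MRP = 9.57% − 4.42% = 5.15%
E(R_P) = R_f + β_P × MRP = 4.42% + 0.7112 × 5.15% = 8.08%

8.08%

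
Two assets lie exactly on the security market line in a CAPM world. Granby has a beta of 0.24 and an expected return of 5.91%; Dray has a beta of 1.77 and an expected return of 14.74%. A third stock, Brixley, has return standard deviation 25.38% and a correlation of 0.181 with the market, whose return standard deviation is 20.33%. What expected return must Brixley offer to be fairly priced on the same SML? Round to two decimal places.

MRP = (14.74% − 5.91%) / (1.77 − 0.24) = 5.7712%
R_f = 5.91% − 0.24 × 5.7712% = 4.5249%
β_Brixley = ρ·σ_i/σ_m = 0.181 × 25.38 / 20.33 = 0.2260
E(R_Brixley) = R_f + β × MRP = 4.5249% + 0.2260 × 5.7712% = 5.83%

5.83%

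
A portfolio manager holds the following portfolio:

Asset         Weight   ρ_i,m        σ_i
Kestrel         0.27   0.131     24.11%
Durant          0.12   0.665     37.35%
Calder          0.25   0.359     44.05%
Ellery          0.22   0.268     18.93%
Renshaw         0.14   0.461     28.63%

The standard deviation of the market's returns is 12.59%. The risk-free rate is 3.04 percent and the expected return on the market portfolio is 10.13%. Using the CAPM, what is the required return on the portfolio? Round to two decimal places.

β_Kestrel = 0.131 × 24.11% / 12.59% = 0.2509
β_Durant = 0.665 × 37.35% / 12.59% = 1.9728
β_Calder = 0.359 × 44.05% / 12.59% = 1.2561
β_Ellery = 0.268 × 18.93% / 12.59% = 0.4030
β_Renshaw = 0.461 × 28.63% / 12.59% = 1.0483
β_P = Σ w_i β_i = 0.27×0.2509 + 0.12×1.9728 + 0.25×1.2561 + 0.22×0.4030 + 0.14×1.0483 = 0.8539
MRP = 10.13% − 3.04% = 7.09%
E(R_P) = R_f + β_P × MRP = 3.04% + 0.8539 × 7.09% = 9.09%

9.09%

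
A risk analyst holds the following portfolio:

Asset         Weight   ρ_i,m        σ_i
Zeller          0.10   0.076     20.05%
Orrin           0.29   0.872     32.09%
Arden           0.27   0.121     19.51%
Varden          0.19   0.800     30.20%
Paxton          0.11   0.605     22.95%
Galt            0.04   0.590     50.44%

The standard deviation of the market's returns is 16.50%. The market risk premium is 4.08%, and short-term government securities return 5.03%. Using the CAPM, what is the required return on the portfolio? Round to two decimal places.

9.04%

β_Zeller = 0.076 × 20.05% / 16.50% = 0.0924
β_Orrin = 0.872 × 32.09% / 16.50% = 1.6959
β_Arden = 0.121 × 19.51% / 16.50% = 0.1431
β_Varden = 0.800 × 30.20% / 16.50% = 1.4642
β_Paxton = 0.605 × 22.95% / 16.50% = 0.8415
β_Galt = 0.590 × 50.44% / 16.50% = 1.8036
β_P = Σ w_i β_i = 0.10×0.0924 + 0.29×1.6959 + 0.27×0.1431 + 0.19×1.4642 + 0.11×0.8415 + 0.04×1.8036 = 0.9826
E(R_P) = R_f + β_P × MRP = 5.03% + 0.9826 × 4.08% = 9.04%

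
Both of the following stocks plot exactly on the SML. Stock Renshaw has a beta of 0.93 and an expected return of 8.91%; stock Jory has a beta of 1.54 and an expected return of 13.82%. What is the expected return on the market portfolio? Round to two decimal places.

9.47%

Both satisfy E(R) = R_f + β·MRP, so the slope of the SML is
MRP = (13.82% − 8.91%) / (1.54 − 0.93) = 4.91% / 0.61 = 8.0492%
R_f = E(R_Renshaw) − β_Renshaw·MRP = 8.91% − 0.93 × 8.0492% = 1.4242%
E(R_m) = R_f + MRP = 1.4242% + 8.0492% = 9.47%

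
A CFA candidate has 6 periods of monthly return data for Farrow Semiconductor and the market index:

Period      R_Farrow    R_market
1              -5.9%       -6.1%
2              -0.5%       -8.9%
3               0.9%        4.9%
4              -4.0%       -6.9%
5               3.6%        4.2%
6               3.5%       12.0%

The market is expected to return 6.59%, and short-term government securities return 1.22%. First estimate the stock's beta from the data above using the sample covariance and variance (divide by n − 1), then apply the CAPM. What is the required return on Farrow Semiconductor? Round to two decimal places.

3.21%

Mean R_i = (-5.9 − 0.5 + 0.9 − 4.0 + 3.6 + 3.5) / 6 = -0.4000%
Mean R_m = (-6.1 − 8.9 + 4.9 − 6.9 + 4.2 + 12.0) / 6 = -0.1333%
Σ(R_i − R̄_i)(R_m − R̄_m) = 129.2500  ⇒  Cov = 129.2500 / 5 = 25.8500
Σ(R_m − R̄_m)² = 349.5733  ⇒  Var(R_m) = 349.5733 / 5 = 69.9147
β = Cov / Var(R_m) = 25.8500 / 69.9147 = 0.3697
MRP = 6.59% − 1.22% = 5.37%
E(R) = R_f + β × MRP = 1.22% + 0.3697 × 5.37% = 3.21%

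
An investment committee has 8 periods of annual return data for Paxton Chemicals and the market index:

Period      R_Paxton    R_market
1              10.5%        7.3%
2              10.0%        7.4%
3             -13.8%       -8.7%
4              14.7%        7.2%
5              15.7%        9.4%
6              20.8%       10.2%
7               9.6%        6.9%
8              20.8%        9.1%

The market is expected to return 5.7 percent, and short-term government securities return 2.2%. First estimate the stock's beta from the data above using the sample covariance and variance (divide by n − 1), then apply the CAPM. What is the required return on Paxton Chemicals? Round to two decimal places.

8.28%

Mean R_i = (10.5 + 10.0 − 13.8 + 14.7 + 15.7 + 20.8 + 9.6 + 20.8) / 8 = 11.0375%
Mean R_m = (7.3 + 7.4 − 8.7 + 7.2 + 9.4 + 10.2 + 6.9 + 9.1) / 8 = 6.1000%
Σ(R_i − R̄_i)(R_m − R̄_m) = 453.1800  ⇒  Cov = 453.1800 / 7 = 64.7400
Σ(R_m − R̄_m)² = 260.7200  ⇒  Var(R_m) = 260.7200 / 7 = 37.2457
β = Cov / Var(R_m) = 64.7400 / 37.2457 = 1.7382
MRP = 5.7% − 2.2% = 3.50%
E(R) = R_f + β × MRP = 2.2% + 1.7382 × 3.5% = 8.28%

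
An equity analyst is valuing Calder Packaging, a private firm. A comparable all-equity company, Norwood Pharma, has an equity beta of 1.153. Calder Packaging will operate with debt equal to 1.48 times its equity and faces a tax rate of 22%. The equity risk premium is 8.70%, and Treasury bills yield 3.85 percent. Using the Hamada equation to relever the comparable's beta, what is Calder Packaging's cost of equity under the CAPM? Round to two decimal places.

25.46%

β_L = β_U × [1 + (1 − t)(D/E)] = 1.153 × [1 + (1 − 0.22) × 1.48]
    = 1.153 × [1 + 0.78 × 1.48] = 1.153 × 2.1544 = 2.4840
E(R) = R_f + β_L × MRP = 3.85% + 2.4840 × 8.70% = 25.46%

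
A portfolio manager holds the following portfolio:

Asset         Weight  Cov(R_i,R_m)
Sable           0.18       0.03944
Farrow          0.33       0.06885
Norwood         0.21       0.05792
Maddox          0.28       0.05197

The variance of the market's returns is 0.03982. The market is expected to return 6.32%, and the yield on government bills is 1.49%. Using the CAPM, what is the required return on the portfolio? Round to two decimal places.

β_Sable = 0.03944 / 0.03982 = 0.9905
β_Farrow = 0.06885 / 0.03982 = 1.7290
β_Norwood = 0.05792 / 0.03982 = 1.4545
β_Maddox = 0.05197 / 0.03982 = 1.3051
β_P = Σ w_i β_i = 0.18×0.9905 + 0.33×1.7290 + 0.21×1.4545 + 0.28×1.3051 = 1.4197
MRP = 6.32% − 1.49% = 4.83%
E(R_P) = R_f + β_P × MRP = 1.49% + 1.4197 × 4.83% = 8.35%

8.35%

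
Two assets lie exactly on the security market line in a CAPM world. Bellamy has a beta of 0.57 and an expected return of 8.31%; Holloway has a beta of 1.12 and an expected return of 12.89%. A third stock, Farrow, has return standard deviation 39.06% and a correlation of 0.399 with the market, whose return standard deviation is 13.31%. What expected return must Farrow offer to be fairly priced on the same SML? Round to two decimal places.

MRP = (12.89% − 8.31%) / (1.12 − 0.57) = 8.3273%
R_f = 8.31% − 0.57 × 8.3273% = 3.5634%
β_Farrow = ρ·σ_i/σ_m = 0.399 × 39.06 / 13.31 = 1.1709
E(R_Farrow) = R_f + β × MRP = 3.5634% + 1.1709 × 8.3273% = 13.31%

13.31%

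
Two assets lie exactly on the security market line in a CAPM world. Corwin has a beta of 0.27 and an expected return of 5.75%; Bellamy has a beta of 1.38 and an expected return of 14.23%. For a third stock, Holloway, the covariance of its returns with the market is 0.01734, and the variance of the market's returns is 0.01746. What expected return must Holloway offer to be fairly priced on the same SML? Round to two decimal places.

MRP = (14.23% − 5.75%) / (1.38 − 0.27) = 7.6396%
R_f = 5.75% − 0.27 × 7.6396% = 3.6873%
β_Holloway = Cov / Var(R_m) = 0.01734 / 0.01746 = 0.9931
E(R_Holloway) = R_f + β × MRP = 3.6873% + 0.9931 × 7.6396% = 11.27%

11.27%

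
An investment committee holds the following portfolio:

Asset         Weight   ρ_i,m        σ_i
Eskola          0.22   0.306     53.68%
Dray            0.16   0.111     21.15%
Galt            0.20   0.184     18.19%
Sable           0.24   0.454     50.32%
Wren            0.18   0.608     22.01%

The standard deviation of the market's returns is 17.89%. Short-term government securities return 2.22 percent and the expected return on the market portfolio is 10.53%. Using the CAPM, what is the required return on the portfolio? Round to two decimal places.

8.05%

β_Eskola = 0.306 × 53.68% / 17.89% = 0.9182
β_Dray = 0.111 × 21.15% / 17.89% = 0.1312
β_Galt = 0.184 × 18.19% / 17.89% = 0.1871
β_Sable = 0.454 × 50.32% / 17.89% = 1.2770
β_Wren = 0.608 × 22.01% / 17.89% = 0.7480
β_P = Σ w_i β_i = 0.22×0.9182 + 0.16×0.1312 + 0.20×0.1871 + 0.24×1.2770 + 0.18×0.7480 = 0.7015
MRP = 10.53% − 2.22% = 8.31%
E(R_P) = R_f + β_P × MRP = 2.22% + 0.7015 × 8.31% = 8.05%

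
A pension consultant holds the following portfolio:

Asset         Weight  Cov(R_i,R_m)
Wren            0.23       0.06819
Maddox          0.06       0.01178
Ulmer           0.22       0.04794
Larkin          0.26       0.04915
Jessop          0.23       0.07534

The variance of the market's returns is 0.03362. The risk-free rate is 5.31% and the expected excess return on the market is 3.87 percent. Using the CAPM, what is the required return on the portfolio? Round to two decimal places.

β_Wren = 0.06819 / 0.03362 = 2.0283
β_Maddox = 0.01178 / 0.03362 = 0.3504
β_Ulmer = 0.04794 / 0.03362 = 1.4259
β_Larkin = 0.04915 / 0.03362 = 1.4619
β_Jessop = 0.07534 / 0.03362 = 2.2409
β_P = Σ w_i β_i = 0.23×2.0283 + 0.06×0.3504 + 0.22×1.4259 + 0.26×1.4619 + 0.23×2.2409 = 1.6967
E(R_P) = R_f + β_P × MRP = 5.31% + 1.6967 × 3.87% = 11.88%

11.88%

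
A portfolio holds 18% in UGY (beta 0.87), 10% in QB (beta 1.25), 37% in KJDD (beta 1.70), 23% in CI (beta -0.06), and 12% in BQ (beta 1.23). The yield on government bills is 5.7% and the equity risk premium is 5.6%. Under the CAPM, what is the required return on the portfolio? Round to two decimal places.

11.55%

β_P = Σ w_i β_i = 0.18×0.87 + 0.10×1.25 + 0.37×1.70 + 0.23×-0.06 + 0.12×1.23 = 1.0444
E(R_P) = R_f + β_P × MRP = 5.7% + 1.0444 × 5.6% = 11.55%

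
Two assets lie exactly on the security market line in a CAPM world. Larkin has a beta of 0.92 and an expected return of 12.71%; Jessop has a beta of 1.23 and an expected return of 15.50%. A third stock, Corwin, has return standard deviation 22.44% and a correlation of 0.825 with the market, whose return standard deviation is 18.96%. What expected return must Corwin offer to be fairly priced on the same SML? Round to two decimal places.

MRP = (15.50% − 12.71%) / (1.23 − 0.92) = 9.0000%
R_f = 12.71% − 0.92 × 9.0000% = 4.4300%
β_Corwin = ρ·σ_i/σ_m = 0.825 × 22.44 / 18.96 = 0.9764
E(R_Corwin) = R_f + β × MRP = 4.4300% + 0.9764 × 9.0000% = 13.22%

13.22%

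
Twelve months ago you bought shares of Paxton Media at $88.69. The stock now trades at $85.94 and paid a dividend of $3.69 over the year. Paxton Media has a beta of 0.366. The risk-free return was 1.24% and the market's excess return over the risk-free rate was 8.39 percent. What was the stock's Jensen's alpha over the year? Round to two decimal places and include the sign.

-3.25%

Realised HPR = (P1 + D1 − P0) / P0 = (85.94 + 3.69 − 88.69) / 88.69 = 0.94 / 88.69 = 1.0599%
CAPM required = R_f + β·MRP = 1.24% + 0.366 × 8.39% = 4.31074%
α = realised − required = 1.0599% − 4.31074% = -3.25%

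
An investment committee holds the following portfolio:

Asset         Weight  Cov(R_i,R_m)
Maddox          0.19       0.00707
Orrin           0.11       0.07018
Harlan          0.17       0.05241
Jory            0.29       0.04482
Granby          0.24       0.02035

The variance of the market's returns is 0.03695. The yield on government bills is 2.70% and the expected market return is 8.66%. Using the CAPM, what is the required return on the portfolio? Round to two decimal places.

β_Maddox = 0.00707 / 0.03695 = 0.1913
β_Orrin = 0.07018 / 0.03695 = 1.8993
β_Harlan = 0.05241 / 0.03695 = 1.4184
β_Jory = 0.04482 / 0.03695 = 1.2130
β_Granby = 0.02035 / 0.03695 = 0.5507
β_P = Σ w_i β_i = 0.19×0.1913 + 0.11×1.8993 + 0.17×1.4184 + 0.29×1.2130 + 0.24×0.5507 = 0.9703
MRP = 8.66% − 2.70% = 5.96%
E(R_P) = R_f + β_P × MRP = 2.70% + 0.9703 × 5.96% = 8.48%

8.48%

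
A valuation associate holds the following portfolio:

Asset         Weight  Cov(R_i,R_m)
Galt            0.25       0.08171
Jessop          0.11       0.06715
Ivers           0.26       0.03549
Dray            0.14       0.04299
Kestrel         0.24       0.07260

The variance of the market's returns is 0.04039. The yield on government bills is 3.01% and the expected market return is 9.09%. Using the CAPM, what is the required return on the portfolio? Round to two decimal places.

12.11%

β_Galt = 0.08171 / 0.04039 = 2.0230
β_Jessop = 0.06715 / 0.04039 = 1.6625
β_Ivers = 0.03549 / 0.04039 = 0.8787
β_Dray = 0.04299 / 0.04039 = 1.0644
β_Kestrel = 0.07260 / 0.04039 = 1.7975
β_P = Σ w_i β_i = 0.25×2.0230 + 0.11×1.6625 + 0.26×0.8787 + 0.14×1.0644 + 0.24×1.7975 = 1.4975
MRP = 9.09% − 3.01% = 6.08%
E(R_P) = R_f + β_P × MRP = 3.01% + 1.4975 × 6.08% = 12.11%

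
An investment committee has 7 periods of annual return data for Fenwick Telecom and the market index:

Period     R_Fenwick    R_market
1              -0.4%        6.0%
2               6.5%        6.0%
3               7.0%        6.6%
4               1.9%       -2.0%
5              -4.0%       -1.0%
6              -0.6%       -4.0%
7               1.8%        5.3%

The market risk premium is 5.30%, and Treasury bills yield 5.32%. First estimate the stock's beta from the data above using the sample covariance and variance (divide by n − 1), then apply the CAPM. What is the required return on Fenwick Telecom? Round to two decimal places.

8.12%

Mean R_i = (-0.4 + 6.5 + 7.0 + 1.9 − 4.0 − 0.6 + 1.8) / 7 = 1.7429%
Mean R_m = (6.0 + 6.0 + 6.6 − 2.0 − 1.0 − 4.0 + 5.3) / 7 = 2.4143%
Σ(R_i − R̄_i)(R_m − R̄_m) = 65.4857  ⇒  Cov = 65.4857 / 6 = 10.9143
Σ(R_m − R̄_m)² = 123.8486  ⇒  Var(R_m) = 123.8486 / 6 = 20.6414
β = Cov / Var(R_m) = 10.9143 / 20.6414 = 0.5288
E(R) = R_f + β × MRP = 5.32% + 0.5288 × 5.30% = 8.12%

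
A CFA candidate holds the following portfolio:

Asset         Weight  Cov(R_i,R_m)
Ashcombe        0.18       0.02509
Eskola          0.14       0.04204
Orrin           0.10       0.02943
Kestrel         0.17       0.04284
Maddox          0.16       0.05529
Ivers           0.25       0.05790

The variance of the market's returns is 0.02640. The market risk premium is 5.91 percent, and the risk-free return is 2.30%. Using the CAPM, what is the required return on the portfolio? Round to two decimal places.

12.14%

β_Ashcombe = 0.02509 / 0.02640 = 0.9504
β_Eskola = 0.04204 / 0.02640 = 1.5924
β_Orrin = 0.02943 / 0.02640 = 1.1148
β_Kestrel = 0.04284 / 0.02640 = 1.6227
β_Maddox = 0.05529 / 0.02640 = 2.0943
β_Ivers = 0.05790 / 0.02640 = 2.1932
β_P = Σ w_i β_i = 0.18×0.9504 + 0.14×1.5924 + 0.10×1.1148 + 0.17×1.6227 + 0.16×2.0943 + 0.25×2.1932 = 1.6647
E(R_P) = R_f + β_P × MRP = 2.30% + 1.6647 × 5.91% = 12.14%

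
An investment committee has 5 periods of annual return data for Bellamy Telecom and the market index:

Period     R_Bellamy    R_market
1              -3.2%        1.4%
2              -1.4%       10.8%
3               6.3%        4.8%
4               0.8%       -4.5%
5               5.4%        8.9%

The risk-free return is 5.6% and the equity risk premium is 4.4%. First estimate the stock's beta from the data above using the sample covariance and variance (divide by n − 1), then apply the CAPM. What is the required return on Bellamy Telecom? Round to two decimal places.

Mean R_i = (-3.2 − 1.4 + 6.3 + 0.8 + 5.4) / 5 = 1.5800%
Mean R_m = (1.4 + 10.8 + 4.8 − 4.5 + 8.9) / 5 = 4.2800%
Σ(R_i − R̄_i)(R_m − R̄_m) = 21.2880  ⇒  Cov = 21.2880 / 4 = 5.3220
Σ(R_m − R̄_m)² = 149.5080  ⇒  Var(R_m) = 149.5080 / 4 = 37.3770
β = Cov / Var(R_m) = 5.3220 / 37.3770 = 0.1424
E(R) = R_f + β × MRP = 5.6% + 0.1424 × 4.4% = 6.23%

6.23%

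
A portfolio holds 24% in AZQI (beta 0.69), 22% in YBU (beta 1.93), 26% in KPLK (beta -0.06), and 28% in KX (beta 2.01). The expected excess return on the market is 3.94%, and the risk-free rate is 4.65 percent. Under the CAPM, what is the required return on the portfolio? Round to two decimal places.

β_P = Σ w_i β_i = 0.24×0.69 + 0.22×1.93 + 0.26×-0.06 + 0.28×2.01 = 1.1374
E(R_P) = R_f + β_P × MRP = 4.65% + 1.1374 × 3.94% = 9.13%

9.13%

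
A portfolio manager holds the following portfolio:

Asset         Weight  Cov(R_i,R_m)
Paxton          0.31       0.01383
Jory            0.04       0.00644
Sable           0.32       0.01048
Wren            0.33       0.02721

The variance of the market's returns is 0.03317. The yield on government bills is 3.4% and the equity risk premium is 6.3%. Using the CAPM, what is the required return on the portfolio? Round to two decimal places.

β_Paxton = 0.01383 / 0.03317 = 0.4169
β_Jory = 0.00644 / 0.03317 = 0.1942
β_Sable = 0.01048 / 0.03317 = 0.3159
β_Wren = 0.02721 / 0.03317 = 0.8203
β_P = Σ w_i β_i = 0.31×0.4169 + 0.04×0.1942 + 0.32×0.3159 + 0.33×0.8203 = 0.5088
E(R_P) = R_f + β_P × MRP = 3.4% + 0.5088 × 6.3% = 6.61%

6.61%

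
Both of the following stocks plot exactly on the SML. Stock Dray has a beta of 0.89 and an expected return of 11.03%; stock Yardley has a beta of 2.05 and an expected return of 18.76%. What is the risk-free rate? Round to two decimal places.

5.10%

Both satisfy E(R) = R_f + β·MRP, so the slope of the SML is
MRP = (18.76% − 11.03%) / (2.05 − 0.89) = 7.73% / 1.16 = 6.6638%
R_f = E(R_Dray) − β_Dray·MRP = 11.03% − 0.89 × 6.6638% = 5.0992%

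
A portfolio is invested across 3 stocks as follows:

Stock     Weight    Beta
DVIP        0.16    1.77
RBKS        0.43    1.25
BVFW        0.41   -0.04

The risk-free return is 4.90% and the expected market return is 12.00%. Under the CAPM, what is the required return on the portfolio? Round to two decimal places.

β_P = Σ w_i β_i = 0.16×1.77 + 0.43×1.25 + 0.41×-0.04 = 0.8043
MRP = 12.00% − 4.90% = 7.10%
E(R_P) = R_f + β_P × MRP = 4.90% + 0.8043 × 7.10% = 10.61%

10.61%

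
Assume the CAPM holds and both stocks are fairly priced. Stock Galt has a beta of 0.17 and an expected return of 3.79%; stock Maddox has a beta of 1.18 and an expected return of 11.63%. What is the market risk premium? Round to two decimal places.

Both satisfy E(R) = R_f + β·MRP, so the slope of the SML is
MRP = (11.63% − 3.79%) / (1.18 − 0.17) = 7.84% / 1.01 = 7.7624%

7.76%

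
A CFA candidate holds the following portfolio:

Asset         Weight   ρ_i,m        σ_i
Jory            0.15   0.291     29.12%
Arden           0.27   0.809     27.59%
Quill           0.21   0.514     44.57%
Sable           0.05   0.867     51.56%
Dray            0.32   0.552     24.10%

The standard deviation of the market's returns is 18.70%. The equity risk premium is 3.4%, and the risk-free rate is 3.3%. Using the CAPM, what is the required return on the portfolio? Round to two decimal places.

β_Jory = 0.291 × 29.12% / 18.70% = 0.4532
β_Arden = 0.809 × 27.59% / 18.70% = 1.1936
β_Quill = 0.514 × 44.57% / 18.70% = 1.2251
β_Sable = 0.867 × 51.56% / 18.70% = 2.3905
β_Dray = 0.552 × 24.10% / 18.70% = 0.7114
β_P = Σ w_i β_i = 0.15×0.4532 + 0.27×1.1936 + 0.21×1.2251 + 0.05×2.3905 + 0.32×0.7114 = 0.9947
E(R_P) = R_f + β_P × MRP = 3.3% + 0.9947 × 3.4% = 6.68%

6.68%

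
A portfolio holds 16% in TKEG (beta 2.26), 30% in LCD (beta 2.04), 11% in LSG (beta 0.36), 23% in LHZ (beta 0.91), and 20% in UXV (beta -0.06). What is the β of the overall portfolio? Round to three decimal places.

β_P = Σ w_i β_i = 0.16×2.26 + 0.30×2.04 + 0.11×0.36 + 0.23×0.91 + 0.20×-0.06 = 1.2105

1.211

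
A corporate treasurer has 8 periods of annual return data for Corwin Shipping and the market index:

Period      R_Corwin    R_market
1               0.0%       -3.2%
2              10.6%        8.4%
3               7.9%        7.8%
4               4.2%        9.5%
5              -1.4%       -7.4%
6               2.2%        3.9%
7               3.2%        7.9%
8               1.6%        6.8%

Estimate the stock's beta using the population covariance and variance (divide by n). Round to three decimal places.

Mean R_i = (0.0 + 10.6 + 7.9 + 4.2 − 1.4 + 2.2 + 3.2 + 1.6) / 8 = 3.5375%
Mean R_m = (-3.2 + 8.4 + 7.8 + 9.5 − 7.4 + 3.9 + 7.9 + 6.8) / 8 = 4.2125%
Σ(R_i − R̄_i)(R_m − R̄_m) = 126.4463  ⇒  Cov = 126.4463 / 8 = 15.8058
Σ(R_m − R̄_m)² = 268.5488  ⇒  Var(R_m) = 268.5488 / 8 = 33.5686
β = Cov / Var(R_m) = 15.8058 / 33.5686 = 0.4709

0.471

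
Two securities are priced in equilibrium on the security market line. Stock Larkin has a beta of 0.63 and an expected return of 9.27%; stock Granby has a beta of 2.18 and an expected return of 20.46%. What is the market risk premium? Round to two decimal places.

7.22%

Both satisfy E(R) = R_f + β·MRP, so the slope of the SML is
MRP = (20.46% − 9.27%) / (2.18 − 0.63) = 11.19% / 1.55 = 7.2194%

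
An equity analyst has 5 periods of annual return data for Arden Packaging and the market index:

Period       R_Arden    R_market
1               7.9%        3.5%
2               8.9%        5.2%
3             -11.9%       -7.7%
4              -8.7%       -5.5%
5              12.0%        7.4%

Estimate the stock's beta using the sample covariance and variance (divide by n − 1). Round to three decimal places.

1.635

Mean R_i = (7.9 + 8.9 − 11.9 − 8.7 + 12.0) / 5 = 1.6400%
Mean R_m = (3.5 + 5.2 − 7.7 − 5.5 + 7.4) / 5 = 0.5800%
Σ(R_i − R̄_i)(R_m − R̄_m) = 297.4540  ⇒  Cov = 297.4540 / 4 = 74.3635
Σ(R_m − R̄_m)² = 181.9080  ⇒  Var(R_m) = 181.9080 / 4 = 45.4770
β = Cov / Var(R_m) = 74.3635 / 45.4770 = 1.6352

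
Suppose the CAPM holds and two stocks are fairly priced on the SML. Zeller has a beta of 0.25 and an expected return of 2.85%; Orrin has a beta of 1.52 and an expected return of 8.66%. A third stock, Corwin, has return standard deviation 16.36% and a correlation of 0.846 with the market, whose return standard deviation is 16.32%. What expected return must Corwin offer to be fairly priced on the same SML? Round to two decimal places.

5.59%

MRP = (8.66% − 2.85%) / (1.52 − 0.25) = 4.5748%
R_f = 2.85% − 0.25 × 4.5748% = 1.7063%
β_Corwin = ρ·σ_i/σ_m = 0.846 × 16.36 / 16.32 = 0.8481
E(R_Corwin) = R_f + β × MRP = 1.7063% + 0.8481 × 4.5748% = 5.59%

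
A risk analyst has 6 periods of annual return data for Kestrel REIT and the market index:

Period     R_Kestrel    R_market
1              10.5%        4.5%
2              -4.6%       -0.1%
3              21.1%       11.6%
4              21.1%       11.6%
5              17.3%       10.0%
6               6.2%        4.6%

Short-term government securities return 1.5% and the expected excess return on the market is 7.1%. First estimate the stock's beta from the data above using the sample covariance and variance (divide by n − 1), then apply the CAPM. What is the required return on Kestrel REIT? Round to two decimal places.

Mean R_i = (10.5 − 4.6 + 21.1 + 21.1 + 17.3 + 6.2) / 6 = 11.9333%
Mean R_m = (4.5 − 0.1 + 11.6 + 11.6 + 10.0 + 4.6) / 6 = 7.0333%
Σ(R_i − R̄_i)(R_m − R̄_m) = 235.1633  ⇒  Cov = 235.1633 / 5 = 47.0327
Σ(R_m − R̄_m)² = 113.7333  ⇒  Var(R_m) = 113.7333 / 5 = 22.7467
β = Cov / Var(R_m) = 47.0327 / 22.7467 = 2.0677
E(R) = R_f + β × MRP = 1.5% + 2.0677 × 7.1% = 16.18%

16.18%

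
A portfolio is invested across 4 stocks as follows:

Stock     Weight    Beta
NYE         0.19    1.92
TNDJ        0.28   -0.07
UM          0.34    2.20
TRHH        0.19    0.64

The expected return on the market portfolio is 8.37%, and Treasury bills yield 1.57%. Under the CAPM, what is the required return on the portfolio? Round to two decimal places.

β_P = Σ w_i β_i = 0.19×1.92 + 0.28×-0.07 + 0.34×2.20 + 0.19×0.64 = 1.2148
MRP = 8.37% − 1.57% = 6.80%
E(R_P) = R_f + β_P × MRP = 1.57% + 1.2148 × 6.80% = 9.83%

9.83%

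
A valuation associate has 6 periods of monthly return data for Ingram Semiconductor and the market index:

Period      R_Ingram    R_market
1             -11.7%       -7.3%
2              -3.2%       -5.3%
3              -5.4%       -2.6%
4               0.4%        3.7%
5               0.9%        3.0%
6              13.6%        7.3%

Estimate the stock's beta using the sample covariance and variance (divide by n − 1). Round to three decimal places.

1.335

Mean R_i = (-11.7 − 3.2 − 5.4 + 0.4 + 0.9 + 13.6) / 6 = -0.9000%
Mean R_m = (-7.3 − 5.3 − 2.6 + 3.7 + 3.0 + 7.3) / 6 = -0.2000%
Σ(R_i − R̄_i)(R_m − R̄_m) = 218.7900  ⇒  Cov = 218.7900 / 5 = 43.7580
Σ(R_m − R̄_m)² = 163.8800  ⇒  Var(R_m) = 163.8800 / 5 = 32.7760
β = Cov / Var(R_m) = 43.7580 / 32.7760 = 1.3351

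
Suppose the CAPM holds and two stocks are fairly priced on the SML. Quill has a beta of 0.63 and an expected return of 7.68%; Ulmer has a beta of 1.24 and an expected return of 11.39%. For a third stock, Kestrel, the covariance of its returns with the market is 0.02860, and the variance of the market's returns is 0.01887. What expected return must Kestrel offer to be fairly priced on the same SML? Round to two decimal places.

MRP = (11.39% − 7.68%) / (1.24 − 0.63) = 6.0820%
R_f = 7.68% − 0.63 × 6.0820% = 3.8483%
β_Kestrel = Cov / Var(R_m) = 0.02860 / 0.01887 = 1.5156
E(R_Kestrel) = R_f + β × MRP = 3.8483% + 1.5156 × 6.0820% = 13.07%

13.07%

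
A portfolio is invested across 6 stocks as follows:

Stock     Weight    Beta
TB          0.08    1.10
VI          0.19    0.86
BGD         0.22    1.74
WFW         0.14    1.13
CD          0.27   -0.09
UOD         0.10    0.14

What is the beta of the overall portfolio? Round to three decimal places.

0.782

β_P = Σ w_i β_i = 0.08×1.10 + 0.19×0.86 + 0.22×1.74 + 0.14×1.13 + 0.27×-0.09 + 0.10×0.14 = 0.7821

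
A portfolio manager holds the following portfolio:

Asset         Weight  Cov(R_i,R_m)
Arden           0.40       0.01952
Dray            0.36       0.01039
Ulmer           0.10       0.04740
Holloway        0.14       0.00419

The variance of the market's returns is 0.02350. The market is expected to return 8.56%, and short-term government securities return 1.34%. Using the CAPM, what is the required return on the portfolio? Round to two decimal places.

6.52%

β_Arden = 0.01952 / 0.02350 = 0.8306
β_Dray = 0.01039 / 0.02350 = 0.4421
β_Ulmer = 0.04740 / 0.02350 = 2.0170
β_Holloway = 0.00419 / 0.02350 = 0.1783
β_P = Σ w_i β_i = 0.40×0.8306 + 0.36×0.4421 + 0.10×2.0170 + 0.14×0.1783 = 0.7181
MRP = 8.56% − 1.34% = 7.22%
E(R_P) = R_f + β_P × MRP = 1.34% + 0.7181 × 7.22% = 6.52%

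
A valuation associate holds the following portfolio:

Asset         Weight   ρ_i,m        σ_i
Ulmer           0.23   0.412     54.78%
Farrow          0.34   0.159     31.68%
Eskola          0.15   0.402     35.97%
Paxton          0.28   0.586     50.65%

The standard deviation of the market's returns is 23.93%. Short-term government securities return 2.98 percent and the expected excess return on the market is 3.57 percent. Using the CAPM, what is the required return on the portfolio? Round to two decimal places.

β_Ulmer = 0.412 × 54.78% / 23.93% = 0.9431
β_Farrow = 0.159 × 31.68% / 23.93% = 0.2105
β_Eskola = 0.402 × 35.97% / 23.93% = 0.6043
β_Paxton = 0.586 × 50.65% / 23.93% = 1.2403
β_P = Σ w_i β_i = 0.23×0.9431 + 0.34×0.2105 + 0.15×0.6043 + 0.28×1.2403 = 0.7264
E(R_P) = R_f + β_P × MRP = 2.98% + 0.7264 × 3.57% = 5.57%

5.57%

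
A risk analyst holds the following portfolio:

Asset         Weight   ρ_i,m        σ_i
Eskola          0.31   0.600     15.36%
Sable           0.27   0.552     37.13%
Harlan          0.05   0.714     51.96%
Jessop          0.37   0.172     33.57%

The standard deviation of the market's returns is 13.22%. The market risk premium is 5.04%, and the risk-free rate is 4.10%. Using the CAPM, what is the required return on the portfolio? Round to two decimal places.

8.82%

β_Eskola = 0.600 × 15.36% / 13.22% = 0.6971
β_Sable = 0.552 × 37.13% / 13.22% = 1.5504
β_Harlan = 0.714 × 51.96% / 13.22% = 2.8063
β_Jessop = 0.172 × 33.57% / 13.22% = 0.4368
β_P = Σ w_i β_i = 0.31×0.6971 + 0.27×1.5504 + 0.05×2.8063 + 0.37×0.4368 = 0.9366
E(R_P) = R_f + β_P × MRP = 4.10% + 0.9366 × 5.04% = 8.82%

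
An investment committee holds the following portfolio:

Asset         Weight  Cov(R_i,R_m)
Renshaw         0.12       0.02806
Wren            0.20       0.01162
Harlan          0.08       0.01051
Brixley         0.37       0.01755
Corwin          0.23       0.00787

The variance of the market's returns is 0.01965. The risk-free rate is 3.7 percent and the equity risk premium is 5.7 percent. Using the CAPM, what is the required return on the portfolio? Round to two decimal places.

8.00%

β_Renshaw = 0.02806 / 0.01965 = 1.4280
β_Wren = 0.01162 / 0.01965 = 0.5913
β_Harlan = 0.01051 / 0.01965 = 0.5349
β_Brixley = 0.01755 / 0.01965 = 0.8931
β_Corwin = 0.00787 / 0.01965 = 0.4005
β_P = Σ w_i β_i = 0.12×1.4280 + 0.20×0.5913 + 0.08×0.5349 + 0.37×0.8931 + 0.23×0.4005 = 0.7550
E(R_P) = R_f + β_P × MRP = 3.7% + 0.7550 × 5.7% = 8.00%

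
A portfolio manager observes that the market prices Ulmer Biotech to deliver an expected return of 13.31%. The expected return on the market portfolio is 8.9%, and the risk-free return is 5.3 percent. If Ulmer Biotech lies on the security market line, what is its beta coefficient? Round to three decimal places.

2.225

MRP = 8.9% − 5.3% = 3.60%
β = (E(R) − R_f) / MRP = (13.31% − 5.3%) / 3.6% = 8.01% / 3.6% = 2.225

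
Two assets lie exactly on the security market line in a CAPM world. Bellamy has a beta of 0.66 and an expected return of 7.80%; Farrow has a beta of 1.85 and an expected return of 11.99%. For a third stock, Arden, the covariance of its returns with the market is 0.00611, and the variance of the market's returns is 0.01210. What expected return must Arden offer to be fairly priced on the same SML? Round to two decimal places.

MRP = (11.99% − 7.80%) / (1.85 − 0.66) = 3.5210%
R_f = 7.80% − 0.66 × 3.5210% = 5.4761%
β_Arden = Cov / Var(R_m) = 0.00611 / 0.01210 = 0.5050
E(R_Arden) = R_f + β × MRP = 5.4761% + 0.5050 × 3.5210% = 7.25%

7.25%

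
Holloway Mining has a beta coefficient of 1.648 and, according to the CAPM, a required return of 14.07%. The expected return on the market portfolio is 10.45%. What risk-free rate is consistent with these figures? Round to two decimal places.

4.86%

E(R) = R_f + β(E(R_m) − R_f) = R_f(1 − β) + β·E(R_m)
14.07% = R_f × (1 − 1.648) + 1.648 × 10.45%
14.07% = R_f × -0.648 + 17.22160%
R_f = (14.07% − 17.22160%) / -0.648 = 4.86%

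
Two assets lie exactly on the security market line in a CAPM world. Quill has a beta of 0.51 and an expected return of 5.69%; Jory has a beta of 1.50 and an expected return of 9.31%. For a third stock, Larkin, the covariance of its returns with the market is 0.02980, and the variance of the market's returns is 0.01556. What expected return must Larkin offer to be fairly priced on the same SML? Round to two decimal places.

MRP = (9.31% − 5.69%) / (1.50 − 0.51) = 3.6566%
R_f = 5.69% − 0.51 × 3.6566% = 3.8251%
β_Larkin = Cov / Var(R_m) = 0.02980 / 0.01556 = 1.9152
E(R_Larkin) = R_f + β × MRP = 3.8251% + 1.9152 × 3.6566% = 10.83%

10.83%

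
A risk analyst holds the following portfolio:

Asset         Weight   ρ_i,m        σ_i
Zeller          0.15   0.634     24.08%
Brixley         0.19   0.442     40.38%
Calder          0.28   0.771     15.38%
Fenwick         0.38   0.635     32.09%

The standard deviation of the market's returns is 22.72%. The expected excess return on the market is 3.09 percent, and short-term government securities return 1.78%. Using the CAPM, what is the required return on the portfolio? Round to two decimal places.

β_Zeller = 0.634 × 24.08% / 22.72% = 0.6720
β_Brixley = 0.442 × 40.38% / 22.72% = 0.7856
β_Calder = 0.771 × 15.38% / 22.72% = 0.5219
β_Fenwick = 0.635 × 32.09% / 22.72% = 0.8969
β_P = Σ w_i β_i = 0.15×0.6720 + 0.19×0.7856 + 0.28×0.5219 + 0.38×0.8969 = 0.7370
E(R_P) = R_f + β_P × MRP = 1.78% + 0.7370 × 3.09% = 4.06%

4.06%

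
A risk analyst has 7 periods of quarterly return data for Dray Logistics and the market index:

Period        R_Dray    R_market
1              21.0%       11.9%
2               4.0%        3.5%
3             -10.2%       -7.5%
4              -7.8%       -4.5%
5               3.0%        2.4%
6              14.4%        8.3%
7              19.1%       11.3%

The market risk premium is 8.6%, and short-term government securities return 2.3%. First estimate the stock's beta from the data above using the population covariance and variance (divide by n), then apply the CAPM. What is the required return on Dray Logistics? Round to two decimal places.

Mean R_i = (21.0 + 4.0 − 10.2 − 7.8 + 3.0 + 14.4 + 19.1) / 7 = 6.2143%
Mean R_m = (11.9 + 3.5 − 7.5 − 4.5 + 2.4 + 8.3 + 11.3) / 7 = 3.6286%
Σ(R_i − R̄_i)(R_m − R̄_m) = 560.2071  ⇒  Cov = 560.2071 / 7 = 80.0296
Σ(R_m − R̄_m)² = 340.5343  ⇒  Var(R_m) = 340.5343 / 7 = 48.6478
β = Cov / Var(R_m) = 80.0296 / 48.6478 = 1.6451
E(R) = R_f + β × MRP = 2.3% + 1.6451 × 8.6% = 16.45%

16.45%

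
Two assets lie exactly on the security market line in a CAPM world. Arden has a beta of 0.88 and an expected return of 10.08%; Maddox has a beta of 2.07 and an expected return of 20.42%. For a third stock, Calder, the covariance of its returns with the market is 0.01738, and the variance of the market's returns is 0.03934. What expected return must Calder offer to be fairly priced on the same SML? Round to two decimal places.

6.27%

MRP = (20.42% − 10.08%) / (2.07 − 0.88) = 8.6891%
R_f = 10.08% − 0.88 × 8.6891% = 2.4336%
β_Calder = Cov / Var(R_m) = 0.01738 / 0.03934 = 0.4418
E(R_Calder) = R_f + β × MRP = 2.4336% + 0.4418 × 8.6891% = 6.27%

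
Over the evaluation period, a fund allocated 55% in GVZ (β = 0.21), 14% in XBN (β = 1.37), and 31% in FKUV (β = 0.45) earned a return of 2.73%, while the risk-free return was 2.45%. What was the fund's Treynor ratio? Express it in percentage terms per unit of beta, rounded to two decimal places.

β_P = 0.55×0.21 + 0.14×1.37 + 0.31×0.45 = 0.4468
Treynor = (R_P − R_f) / β_P = (2.73% − 2.45%) / 0.4468 = 0.28% / 0.4468 = 0.63%

0.63%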